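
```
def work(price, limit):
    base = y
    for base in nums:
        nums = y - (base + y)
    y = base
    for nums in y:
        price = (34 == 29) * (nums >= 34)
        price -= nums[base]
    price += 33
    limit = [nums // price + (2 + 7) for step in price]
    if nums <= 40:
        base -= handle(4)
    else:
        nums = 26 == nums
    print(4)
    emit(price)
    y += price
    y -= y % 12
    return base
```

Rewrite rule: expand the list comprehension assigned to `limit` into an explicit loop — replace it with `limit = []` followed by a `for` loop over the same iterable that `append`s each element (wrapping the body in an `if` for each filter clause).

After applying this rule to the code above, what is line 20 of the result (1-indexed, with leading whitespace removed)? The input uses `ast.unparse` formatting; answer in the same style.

Transformed code:
def work(price, limit):
    base = y
    for base in nums:
        nums = y - (base + y)
    y = base
    for nums in y:
        price = (34 == 29) * (nums >= 34)
        price -= nums[base]
    price += 33
    limit = []
    for step in price:
        limit.append(nums // price + (2 + 7))
    if nums <= 40:
        base -= handle(4)
    else:
        nums = 26 == nums
    print(4)
    emit(price)
    y += price
    y -= y % 12
    return base

y -= y % 12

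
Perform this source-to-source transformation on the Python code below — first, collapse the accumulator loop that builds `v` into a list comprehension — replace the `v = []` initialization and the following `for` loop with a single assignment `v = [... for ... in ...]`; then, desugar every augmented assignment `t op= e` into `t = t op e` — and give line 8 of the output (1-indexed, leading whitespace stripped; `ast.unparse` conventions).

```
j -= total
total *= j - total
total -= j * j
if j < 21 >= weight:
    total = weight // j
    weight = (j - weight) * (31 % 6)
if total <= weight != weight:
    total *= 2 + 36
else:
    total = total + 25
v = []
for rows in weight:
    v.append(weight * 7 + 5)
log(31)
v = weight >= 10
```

Transformed code:
j = j - total
total = total * (j - total)
total = total - j * j
if j < 21 >= weight:
    total = weight // j
    weight = (j - weight) * (31 % 6)
if total <= weight != weight:
    total = total * (2 + 36)
else:
    total = total + 25
v = [weight * 7 + 5 for rows in weight]
log(31)
v = weight >= 10

total = total * (2 + 36)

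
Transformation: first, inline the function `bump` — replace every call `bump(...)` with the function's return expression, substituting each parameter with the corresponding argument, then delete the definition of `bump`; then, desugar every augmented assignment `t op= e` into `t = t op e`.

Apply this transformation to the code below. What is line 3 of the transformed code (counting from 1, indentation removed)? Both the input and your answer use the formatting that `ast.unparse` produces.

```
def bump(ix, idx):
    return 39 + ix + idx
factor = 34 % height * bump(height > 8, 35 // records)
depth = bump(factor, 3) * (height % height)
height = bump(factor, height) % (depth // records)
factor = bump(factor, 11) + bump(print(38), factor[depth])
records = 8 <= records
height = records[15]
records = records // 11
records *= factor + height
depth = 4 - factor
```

Transformed code:
factor = 34 % height * (39 + (height > 8) + 35 // records)
depth = (39 + factor + 3) * (height % height)
height = (39 + factor + height) % (depth // records)
factor = 39 + factor + 11 + (39 + print(38) + factor[depth])
records = 8 <= records
height = records[15]
records = records // 11
records = records * (factor + height)
depth = 4 - factor

height = (39 + factor + height) % (depth // records)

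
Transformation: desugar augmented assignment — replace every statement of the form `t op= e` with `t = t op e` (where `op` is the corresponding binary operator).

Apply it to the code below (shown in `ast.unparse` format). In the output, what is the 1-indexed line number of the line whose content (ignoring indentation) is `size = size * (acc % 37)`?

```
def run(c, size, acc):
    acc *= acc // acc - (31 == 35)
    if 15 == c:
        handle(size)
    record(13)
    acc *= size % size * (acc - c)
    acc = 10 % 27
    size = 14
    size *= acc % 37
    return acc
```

9

Transformed code:
def run(c, size, acc):
    acc = acc * (acc // acc - (31 == 35))
    if 15 == c:
        handle(size)
    record(13)
    acc = acc * (size % size * (acc - c))
    acc = 10 % 27
    size = 14
    size = size * (acc % 37)
    return acc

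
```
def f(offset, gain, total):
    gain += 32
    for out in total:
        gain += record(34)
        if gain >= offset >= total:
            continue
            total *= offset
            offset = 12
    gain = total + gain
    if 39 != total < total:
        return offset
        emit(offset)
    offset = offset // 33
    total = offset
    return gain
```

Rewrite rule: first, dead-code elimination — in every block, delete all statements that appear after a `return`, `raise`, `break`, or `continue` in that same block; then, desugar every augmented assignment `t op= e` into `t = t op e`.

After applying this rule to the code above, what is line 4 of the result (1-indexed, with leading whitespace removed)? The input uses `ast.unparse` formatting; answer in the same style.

gain = gain + record(34)

Transformed code:
def f(offset, gain, total):
    gain = gain + 32
    for out in total:
        gain = gain + record(34)
        if gain >= offset >= total:
            continue
    gain = total + gain
    if 39 != total < total:
        return offset
    offset = offset // 33
    total = offset
    return gain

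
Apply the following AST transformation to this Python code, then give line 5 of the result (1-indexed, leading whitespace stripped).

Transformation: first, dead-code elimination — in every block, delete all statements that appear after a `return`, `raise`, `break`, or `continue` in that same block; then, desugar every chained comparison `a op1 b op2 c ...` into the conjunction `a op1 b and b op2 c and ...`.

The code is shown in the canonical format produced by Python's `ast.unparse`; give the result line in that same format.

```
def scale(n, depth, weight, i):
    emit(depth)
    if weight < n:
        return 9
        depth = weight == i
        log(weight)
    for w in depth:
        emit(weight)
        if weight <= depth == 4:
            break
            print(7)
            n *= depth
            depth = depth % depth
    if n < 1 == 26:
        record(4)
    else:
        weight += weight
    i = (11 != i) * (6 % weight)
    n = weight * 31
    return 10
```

Transformed code:
def scale(n, depth, weight, i):
    emit(depth)
    if weight < n:
        return 9
    for w in depth:
        emit(weight)
        if weight <= depth and depth == 4:
            break
    if n < 1 and 1 == 26:
        record(4)
    else:
        weight += weight
    i = (11 != i) * (6 % weight)
    n = weight * 31
    return 10

for w in depth:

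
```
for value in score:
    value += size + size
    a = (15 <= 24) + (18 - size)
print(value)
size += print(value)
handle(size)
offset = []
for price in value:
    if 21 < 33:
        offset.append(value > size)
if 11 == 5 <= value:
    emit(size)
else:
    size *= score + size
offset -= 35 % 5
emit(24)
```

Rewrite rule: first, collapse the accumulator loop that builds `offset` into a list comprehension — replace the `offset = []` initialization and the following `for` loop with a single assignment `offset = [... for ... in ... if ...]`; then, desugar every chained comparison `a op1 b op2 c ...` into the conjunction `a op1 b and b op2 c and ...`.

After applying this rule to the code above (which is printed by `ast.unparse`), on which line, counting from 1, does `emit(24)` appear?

Transformed code:
for value in score:
    value += size + size
    a = (15 <= 24) + (18 - size)
print(value)
size += print(value)
handle(size)
offset = [value > size for price in value if 21 < 33]
if 11 == 5 and 5 <= value:
    emit(size)
else:
    size *= score + size
offset -= 35 % 5
emit(24)

13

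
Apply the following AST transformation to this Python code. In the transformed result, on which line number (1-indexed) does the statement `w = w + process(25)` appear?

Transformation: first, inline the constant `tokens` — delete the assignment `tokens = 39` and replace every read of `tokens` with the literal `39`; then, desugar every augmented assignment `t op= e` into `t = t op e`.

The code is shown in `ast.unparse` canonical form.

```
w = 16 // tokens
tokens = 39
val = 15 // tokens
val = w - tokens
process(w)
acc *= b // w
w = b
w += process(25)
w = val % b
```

7

Transformed code:
w = 16 // 39
val = 15 // 39
val = w - 39
process(w)
acc = acc * (b // w)
w = b
w = w + process(25)
w = val % b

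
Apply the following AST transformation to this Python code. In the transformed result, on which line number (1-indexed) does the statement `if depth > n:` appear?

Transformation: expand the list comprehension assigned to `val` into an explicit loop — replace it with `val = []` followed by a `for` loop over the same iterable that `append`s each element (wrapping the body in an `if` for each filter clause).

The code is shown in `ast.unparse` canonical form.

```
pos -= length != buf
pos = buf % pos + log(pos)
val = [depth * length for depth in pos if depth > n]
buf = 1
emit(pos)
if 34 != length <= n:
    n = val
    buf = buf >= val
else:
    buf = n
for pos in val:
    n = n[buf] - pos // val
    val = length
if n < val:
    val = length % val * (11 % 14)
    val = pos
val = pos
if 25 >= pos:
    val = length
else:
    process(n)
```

5

Transformed code:
pos -= length != buf
pos = buf % pos + log(pos)
val = []
for depth in pos:
    if depth > n:
        val.append(depth * length)
buf = 1
emit(pos)
if 34 != length <= n:
    n = val
    buf = buf >= val
else:
    buf = n
for pos in val:
    n = n[buf] - pos // val
    val = length
if n < val:
    val = length % val * (11 % 14)
    val = pos
val = pos
if 25 >= pos:
    val = length
else:
    process(n)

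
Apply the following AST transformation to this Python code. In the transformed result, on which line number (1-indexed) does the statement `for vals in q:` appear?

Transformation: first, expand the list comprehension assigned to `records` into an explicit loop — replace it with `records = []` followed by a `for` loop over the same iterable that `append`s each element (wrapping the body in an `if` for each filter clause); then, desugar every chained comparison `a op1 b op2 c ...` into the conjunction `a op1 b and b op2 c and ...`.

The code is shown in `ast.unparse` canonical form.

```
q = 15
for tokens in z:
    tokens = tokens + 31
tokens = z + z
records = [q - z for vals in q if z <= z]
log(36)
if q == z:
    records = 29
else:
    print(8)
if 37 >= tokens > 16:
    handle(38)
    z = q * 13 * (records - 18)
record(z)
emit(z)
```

6

Transformed code:
q = 15
for tokens in z:
    tokens = tokens + 31
tokens = z + z
records = []
for vals in q:
    if z <= z:
        records.append(q - z)
log(36)
if q == z:
    records = 29
else:
    print(8)
if 37 >= tokens and tokens > 16:
    handle(38)
    z = q * 13 * (records - 18)
record(z)
emit(z)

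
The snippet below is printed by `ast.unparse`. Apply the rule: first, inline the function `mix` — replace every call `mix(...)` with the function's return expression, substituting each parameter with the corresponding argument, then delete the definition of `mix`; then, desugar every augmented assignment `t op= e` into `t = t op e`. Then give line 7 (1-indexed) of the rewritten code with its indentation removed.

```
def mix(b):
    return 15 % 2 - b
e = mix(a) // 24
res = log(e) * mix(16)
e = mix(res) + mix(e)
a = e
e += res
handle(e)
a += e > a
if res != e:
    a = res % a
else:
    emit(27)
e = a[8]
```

Transformed code:
e = (15 % 2 - a) // 24
res = log(e) * (15 % 2 - 16)
e = 15 % 2 - res + (15 % 2 - e)
a = e
e = e + res
handle(e)
a = a + (e > a)
if res != e:
    a = res % a
else:
    emit(27)
e = a[8]

a = a + (e > a)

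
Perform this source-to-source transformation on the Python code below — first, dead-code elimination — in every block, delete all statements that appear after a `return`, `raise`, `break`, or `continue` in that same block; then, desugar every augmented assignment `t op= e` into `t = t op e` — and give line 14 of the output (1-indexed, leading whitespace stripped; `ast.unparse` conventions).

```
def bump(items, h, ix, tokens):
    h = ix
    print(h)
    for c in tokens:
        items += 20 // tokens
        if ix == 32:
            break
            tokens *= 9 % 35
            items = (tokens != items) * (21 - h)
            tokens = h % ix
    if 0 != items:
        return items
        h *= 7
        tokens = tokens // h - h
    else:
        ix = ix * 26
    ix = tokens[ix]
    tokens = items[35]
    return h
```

Transformed code:
def bump(items, h, ix, tokens):
    h = ix
    print(h)
    for c in tokens:
        items = items + 20 // tokens
        if ix == 32:
            break
    if 0 != items:
        return items
    else:
        ix = ix * 26
    ix = tokens[ix]
    tokens = items[35]
    return h

return h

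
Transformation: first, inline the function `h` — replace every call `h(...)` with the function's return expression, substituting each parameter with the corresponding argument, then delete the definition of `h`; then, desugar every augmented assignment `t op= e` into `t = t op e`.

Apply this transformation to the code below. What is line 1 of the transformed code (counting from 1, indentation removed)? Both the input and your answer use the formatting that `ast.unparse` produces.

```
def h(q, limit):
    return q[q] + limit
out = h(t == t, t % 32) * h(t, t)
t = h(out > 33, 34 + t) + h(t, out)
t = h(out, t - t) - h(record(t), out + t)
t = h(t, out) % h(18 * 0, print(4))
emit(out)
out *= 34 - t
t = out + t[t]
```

Transformed code:
out = ((t == t)[t == t] + t % 32) * (t[t] + t)
t = (out > 33)[out > 33] + (34 + t) + (t[t] + out)
t = out[out] + (t - t) - (record(t)[record(t)] + (out + t))
t = (t[t] + out) % ((18 * 0)[18 * 0] + print(4))
emit(out)
out = out * (34 - t)
t = out + t[t]

out = ((t == t)[t == t] + t % 32) * (t[t] + t)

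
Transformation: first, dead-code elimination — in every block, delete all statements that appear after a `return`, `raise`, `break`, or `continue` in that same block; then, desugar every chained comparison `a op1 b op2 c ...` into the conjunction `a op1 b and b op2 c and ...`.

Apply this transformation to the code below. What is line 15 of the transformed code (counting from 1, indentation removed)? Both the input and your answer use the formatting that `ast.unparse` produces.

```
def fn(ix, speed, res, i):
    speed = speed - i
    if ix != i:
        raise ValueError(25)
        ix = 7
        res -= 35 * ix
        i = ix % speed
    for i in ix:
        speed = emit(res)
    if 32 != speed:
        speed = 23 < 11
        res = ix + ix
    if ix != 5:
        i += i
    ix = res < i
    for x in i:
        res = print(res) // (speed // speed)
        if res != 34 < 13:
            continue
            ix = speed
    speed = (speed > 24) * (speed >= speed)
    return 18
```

Transformed code:
def fn(ix, speed, res, i):
    speed = speed - i
    if ix != i:
        raise ValueError(25)
    for i in ix:
        speed = emit(res)
    if 32 != speed:
        speed = 23 < 11
        res = ix + ix
    if ix != 5:
        i += i
    ix = res < i
    for x in i:
        res = print(res) // (speed // speed)
        if res != 34 and 34 < 13:
            continue
    speed = (speed > 24) * (speed >= speed)
    return 18

if res != 34 and 34 < 13:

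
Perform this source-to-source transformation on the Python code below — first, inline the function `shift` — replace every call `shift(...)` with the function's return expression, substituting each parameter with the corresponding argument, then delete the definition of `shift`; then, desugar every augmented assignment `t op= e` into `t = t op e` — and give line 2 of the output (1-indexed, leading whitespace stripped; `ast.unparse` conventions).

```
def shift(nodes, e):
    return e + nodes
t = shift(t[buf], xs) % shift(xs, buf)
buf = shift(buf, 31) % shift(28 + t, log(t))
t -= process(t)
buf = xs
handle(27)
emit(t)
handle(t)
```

buf = (31 + buf) % (log(t) + (28 + t))

Transformed code:
t = (xs + t[buf]) % (buf + xs)
buf = (31 + buf) % (log(t) + (28 + t))
t = t - process(t)
buf = xs
handle(27)
emit(t)
handle(t)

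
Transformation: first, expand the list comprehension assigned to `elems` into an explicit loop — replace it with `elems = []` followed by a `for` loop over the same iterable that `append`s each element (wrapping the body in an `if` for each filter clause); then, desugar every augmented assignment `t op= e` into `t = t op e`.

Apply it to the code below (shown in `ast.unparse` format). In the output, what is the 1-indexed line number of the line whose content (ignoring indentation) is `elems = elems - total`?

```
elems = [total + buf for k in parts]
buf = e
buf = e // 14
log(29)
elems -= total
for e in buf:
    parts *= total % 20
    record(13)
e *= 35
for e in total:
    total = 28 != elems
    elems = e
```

7

Transformed code:
elems = []
for k in parts:
    elems.append(total + buf)
buf = e
buf = e // 14
log(29)
elems = elems - total
for e in buf:
    parts = parts * (total % 20)
    record(13)
e = e * 35
for e in total:
    total = 28 != elems
    elems = e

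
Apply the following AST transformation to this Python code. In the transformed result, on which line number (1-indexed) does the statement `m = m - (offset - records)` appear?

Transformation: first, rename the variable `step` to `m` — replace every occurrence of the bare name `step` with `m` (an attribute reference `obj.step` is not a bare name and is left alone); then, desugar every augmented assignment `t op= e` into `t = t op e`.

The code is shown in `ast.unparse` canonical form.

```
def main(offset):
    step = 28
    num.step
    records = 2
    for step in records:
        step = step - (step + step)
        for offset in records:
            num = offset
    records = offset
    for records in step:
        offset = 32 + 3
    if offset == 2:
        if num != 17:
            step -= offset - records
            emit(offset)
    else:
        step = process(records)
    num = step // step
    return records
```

Transformed code:
def main(offset):
    m = 28
    num.step
    records = 2
    for m in records:
        m = m - (m + m)
        for offset in records:
            num = offset
    records = offset
    for records in m:
        offset = 32 + 3
    if offset == 2:
        if num != 17:
            m = m - (offset - records)
            emit(offset)
    else:
        m = process(records)
    num = m // m
    return records

14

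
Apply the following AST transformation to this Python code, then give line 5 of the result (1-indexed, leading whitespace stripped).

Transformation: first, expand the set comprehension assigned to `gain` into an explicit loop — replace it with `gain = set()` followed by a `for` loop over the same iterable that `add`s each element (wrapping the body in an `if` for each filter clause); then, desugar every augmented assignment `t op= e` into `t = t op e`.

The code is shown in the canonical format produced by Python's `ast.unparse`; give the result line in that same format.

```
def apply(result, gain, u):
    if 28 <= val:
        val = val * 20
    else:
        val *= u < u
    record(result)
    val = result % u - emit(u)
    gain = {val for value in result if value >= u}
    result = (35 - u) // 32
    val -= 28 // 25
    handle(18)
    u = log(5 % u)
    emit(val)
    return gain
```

val = val * (u < u)

Transformed code:
def apply(result, gain, u):
    if 28 <= val:
        val = val * 20
    else:
        val = val * (u < u)
    record(result)
    val = result % u - emit(u)
    gain = set()
    for value in result:
        if value >= u:
            gain.add(val)
    result = (35 - u) // 32
    val = val - 28 // 25
    handle(18)
    u = log(5 % u)
    emit(val)
    return gain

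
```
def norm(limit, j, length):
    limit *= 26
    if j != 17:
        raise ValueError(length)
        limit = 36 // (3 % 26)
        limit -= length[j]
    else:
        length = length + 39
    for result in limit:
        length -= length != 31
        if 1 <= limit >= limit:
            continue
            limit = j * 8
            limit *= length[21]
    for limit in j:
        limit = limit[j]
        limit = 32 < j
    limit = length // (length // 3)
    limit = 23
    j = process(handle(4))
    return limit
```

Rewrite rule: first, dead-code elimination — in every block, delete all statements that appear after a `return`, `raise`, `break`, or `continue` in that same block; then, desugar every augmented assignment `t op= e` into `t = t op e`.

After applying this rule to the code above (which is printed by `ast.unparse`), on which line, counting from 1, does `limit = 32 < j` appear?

13

Transformed code:
def norm(limit, j, length):
    limit = limit * 26
    if j != 17:
        raise ValueError(length)
    else:
        length = length + 39
    for result in limit:
        length = length - (length != 31)
        if 1 <= limit >= limit:
            continue
    for limit in j:
        limit = limit[j]
        limit = 32 < j
    limit = length // (length // 3)
    limit = 23
    j = process(handle(4))
    return limit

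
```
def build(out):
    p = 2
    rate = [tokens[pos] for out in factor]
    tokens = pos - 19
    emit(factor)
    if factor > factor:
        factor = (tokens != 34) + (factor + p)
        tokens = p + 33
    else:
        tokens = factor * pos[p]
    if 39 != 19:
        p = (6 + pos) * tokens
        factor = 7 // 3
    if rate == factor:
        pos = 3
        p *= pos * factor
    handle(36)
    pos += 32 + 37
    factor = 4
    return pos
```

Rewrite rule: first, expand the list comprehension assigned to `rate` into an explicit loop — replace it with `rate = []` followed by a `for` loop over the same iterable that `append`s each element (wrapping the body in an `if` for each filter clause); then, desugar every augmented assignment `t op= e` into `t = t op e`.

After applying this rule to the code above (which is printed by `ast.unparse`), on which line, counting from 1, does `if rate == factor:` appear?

Transformed code:
def build(out):
    p = 2
    rate = []
    for out in factor:
        rate.append(tokens[pos])
    tokens = pos - 19
    emit(factor)
    if factor > factor:
        factor = (tokens != 34) + (factor + p)
        tokens = p + 33
    else:
        tokens = factor * pos[p]
    if 39 != 19:
        p = (6 + pos) * tokens
        factor = 7 // 3
    if rate == factor:
        pos = 3
        p = p * (pos * factor)
    handle(36)
    pos = pos + (32 + 37)
    factor = 4
    return pos

16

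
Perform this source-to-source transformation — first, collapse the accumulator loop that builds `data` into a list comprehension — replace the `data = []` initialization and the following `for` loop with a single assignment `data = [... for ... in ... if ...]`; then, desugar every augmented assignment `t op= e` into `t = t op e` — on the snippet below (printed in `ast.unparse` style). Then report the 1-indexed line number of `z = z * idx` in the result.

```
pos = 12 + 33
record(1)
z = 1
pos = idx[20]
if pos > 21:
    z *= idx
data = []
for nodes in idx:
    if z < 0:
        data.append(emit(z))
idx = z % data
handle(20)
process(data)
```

6

Transformed code:
pos = 12 + 33
record(1)
z = 1
pos = idx[20]
if pos > 21:
    z = z * idx
data = [emit(z) for nodes in idx if z < 0]
idx = z % data
handle(20)
process(data)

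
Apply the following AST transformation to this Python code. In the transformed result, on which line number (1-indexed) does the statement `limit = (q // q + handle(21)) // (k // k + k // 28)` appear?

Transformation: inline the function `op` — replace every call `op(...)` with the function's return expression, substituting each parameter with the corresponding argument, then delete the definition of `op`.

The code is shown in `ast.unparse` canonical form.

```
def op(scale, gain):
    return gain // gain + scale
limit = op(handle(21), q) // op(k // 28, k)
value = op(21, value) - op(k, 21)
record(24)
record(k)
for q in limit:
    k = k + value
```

Transformed code:
limit = (q // q + handle(21)) // (k // k + k // 28)
value = value // value + 21 - (21 // 21 + k)
record(24)
record(k)
for q in limit:
    k = k + value

1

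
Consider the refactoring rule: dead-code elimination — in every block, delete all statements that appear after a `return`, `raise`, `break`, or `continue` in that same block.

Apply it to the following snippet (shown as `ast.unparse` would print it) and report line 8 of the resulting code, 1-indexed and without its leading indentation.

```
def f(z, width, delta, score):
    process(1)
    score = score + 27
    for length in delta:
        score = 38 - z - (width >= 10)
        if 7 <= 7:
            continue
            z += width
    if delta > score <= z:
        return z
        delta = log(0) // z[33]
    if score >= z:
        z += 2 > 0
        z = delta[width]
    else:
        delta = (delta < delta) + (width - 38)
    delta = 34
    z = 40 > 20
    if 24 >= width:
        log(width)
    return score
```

Transformed code:
def f(z, width, delta, score):
    process(1)
    score = score + 27
    for length in delta:
        score = 38 - z - (width >= 10)
        if 7 <= 7:
            continue
    if delta > score <= z:
        return z
    if score >= z:
        z += 2 > 0
        z = delta[width]
    else:
        delta = (delta < delta) + (width - 38)
    delta = 34
    z = 40 > 20
    if 24 >= width:
        log(width)
    return score

if delta > score <= z:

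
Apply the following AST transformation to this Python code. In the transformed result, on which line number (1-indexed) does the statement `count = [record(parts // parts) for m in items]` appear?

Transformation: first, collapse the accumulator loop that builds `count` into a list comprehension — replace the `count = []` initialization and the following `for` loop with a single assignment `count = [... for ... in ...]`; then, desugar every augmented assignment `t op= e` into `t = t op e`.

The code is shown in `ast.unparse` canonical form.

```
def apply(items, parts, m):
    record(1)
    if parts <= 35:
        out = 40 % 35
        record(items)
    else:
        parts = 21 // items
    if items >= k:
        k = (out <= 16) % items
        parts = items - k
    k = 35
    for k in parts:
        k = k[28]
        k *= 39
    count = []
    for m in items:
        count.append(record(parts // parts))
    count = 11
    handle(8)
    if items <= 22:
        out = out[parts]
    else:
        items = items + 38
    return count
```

Transformed code:
def apply(items, parts, m):
    record(1)
    if parts <= 35:
        out = 40 % 35
        record(items)
    else:
        parts = 21 // items
    if items >= k:
        k = (out <= 16) % items
        parts = items - k
    k = 35
    for k in parts:
        k = k[28]
        k = k * 39
    count = [record(parts // parts) for m in items]
    count = 11
    handle(8)
    if items <= 22:
        out = out[parts]
    else:
        items = items + 38
    return count

15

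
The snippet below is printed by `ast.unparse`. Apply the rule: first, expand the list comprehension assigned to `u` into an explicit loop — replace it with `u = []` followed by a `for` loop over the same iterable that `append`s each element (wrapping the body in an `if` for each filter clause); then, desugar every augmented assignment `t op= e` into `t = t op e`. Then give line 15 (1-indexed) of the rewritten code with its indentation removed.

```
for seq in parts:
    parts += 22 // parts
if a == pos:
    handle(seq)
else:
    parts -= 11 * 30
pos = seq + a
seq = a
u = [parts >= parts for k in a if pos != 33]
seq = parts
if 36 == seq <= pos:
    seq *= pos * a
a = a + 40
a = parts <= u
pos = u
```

seq = seq * (pos * a)

Transformed code:
for seq in parts:
    parts = parts + 22 // parts
if a == pos:
    handle(seq)
else:
    parts = parts - 11 * 30
pos = seq + a
seq = a
u = []
for k in a:
    if pos != 33:
        u.append(parts >= parts)
seq = parts
if 36 == seq <= pos:
    seq = seq * (pos * a)
a = a + 40
a = parts <= u
pos = u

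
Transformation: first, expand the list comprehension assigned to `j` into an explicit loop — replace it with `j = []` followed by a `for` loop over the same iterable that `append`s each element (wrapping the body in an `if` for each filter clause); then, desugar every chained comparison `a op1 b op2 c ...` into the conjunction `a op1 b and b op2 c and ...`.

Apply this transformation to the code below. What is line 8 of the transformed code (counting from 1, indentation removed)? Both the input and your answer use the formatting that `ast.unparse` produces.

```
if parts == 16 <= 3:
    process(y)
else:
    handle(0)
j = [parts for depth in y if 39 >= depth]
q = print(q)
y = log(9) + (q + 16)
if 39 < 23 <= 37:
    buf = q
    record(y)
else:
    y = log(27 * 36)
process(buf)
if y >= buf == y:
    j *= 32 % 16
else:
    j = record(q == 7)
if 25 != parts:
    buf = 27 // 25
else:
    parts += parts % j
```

j.append(parts)

Transformed code:
if parts == 16 and 16 <= 3:
    process(y)
else:
    handle(0)
j = []
for depth in y:
    if 39 >= depth:
        j.append(parts)
q = print(q)
y = log(9) + (q + 16)
if 39 < 23 and 23 <= 37:
    buf = q
    record(y)
else:
    y = log(27 * 36)
process(buf)
if y >= buf and buf == y:
    j *= 32 % 16
else:
    j = record(q == 7)
if 25 != parts:
    buf = 27 // 25
else:
    parts += parts % j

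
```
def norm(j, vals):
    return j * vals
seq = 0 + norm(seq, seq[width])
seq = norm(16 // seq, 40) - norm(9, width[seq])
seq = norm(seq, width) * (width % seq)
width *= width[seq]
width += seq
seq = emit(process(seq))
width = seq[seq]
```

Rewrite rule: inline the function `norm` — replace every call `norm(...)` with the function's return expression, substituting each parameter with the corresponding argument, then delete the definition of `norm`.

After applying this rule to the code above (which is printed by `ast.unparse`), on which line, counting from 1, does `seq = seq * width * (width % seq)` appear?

Transformed code:
seq = 0 + seq * seq[width]
seq = 16 // seq * 40 - 9 * width[seq]
seq = seq * width * (width % seq)
width *= width[seq]
width += seq
seq = emit(process(seq))
width = seq[seq]

3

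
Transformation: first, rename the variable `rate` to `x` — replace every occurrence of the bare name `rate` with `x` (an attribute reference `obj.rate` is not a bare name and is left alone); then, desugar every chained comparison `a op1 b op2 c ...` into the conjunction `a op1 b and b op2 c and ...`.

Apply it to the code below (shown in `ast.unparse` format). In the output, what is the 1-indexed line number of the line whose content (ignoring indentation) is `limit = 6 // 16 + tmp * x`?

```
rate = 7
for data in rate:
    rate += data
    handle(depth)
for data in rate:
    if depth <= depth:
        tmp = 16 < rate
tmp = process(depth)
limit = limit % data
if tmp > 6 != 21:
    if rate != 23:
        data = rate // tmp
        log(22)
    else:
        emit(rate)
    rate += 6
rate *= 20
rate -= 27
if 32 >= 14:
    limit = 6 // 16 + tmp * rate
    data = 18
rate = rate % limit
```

Transformed code:
x = 7
for data in x:
    x += data
    handle(depth)
for data in x:
    if depth <= depth:
        tmp = 16 < x
tmp = process(depth)
limit = limit % data
if tmp > 6 and 6 != 21:
    if x != 23:
        data = x // tmp
        log(22)
    else:
        emit(x)
    x += 6
x *= 20
x -= 27
if 32 >= 14:
    limit = 6 // 16 + tmp * x
    data = 18
x = x % limit

20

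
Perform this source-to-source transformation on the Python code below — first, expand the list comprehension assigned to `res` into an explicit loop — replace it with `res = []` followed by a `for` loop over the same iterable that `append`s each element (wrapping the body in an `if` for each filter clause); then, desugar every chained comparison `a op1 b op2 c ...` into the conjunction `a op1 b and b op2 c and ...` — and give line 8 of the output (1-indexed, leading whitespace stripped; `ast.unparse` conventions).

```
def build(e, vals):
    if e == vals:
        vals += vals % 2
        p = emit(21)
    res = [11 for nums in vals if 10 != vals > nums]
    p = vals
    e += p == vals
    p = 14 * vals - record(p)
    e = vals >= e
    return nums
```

res.append(11)

Transformed code:
def build(e, vals):
    if e == vals:
        vals += vals % 2
        p = emit(21)
    res = []
    for nums in vals:
        if 10 != vals and vals > nums:
            res.append(11)
    p = vals
    e += p == vals
    p = 14 * vals - record(p)
    e = vals >= e
    return nums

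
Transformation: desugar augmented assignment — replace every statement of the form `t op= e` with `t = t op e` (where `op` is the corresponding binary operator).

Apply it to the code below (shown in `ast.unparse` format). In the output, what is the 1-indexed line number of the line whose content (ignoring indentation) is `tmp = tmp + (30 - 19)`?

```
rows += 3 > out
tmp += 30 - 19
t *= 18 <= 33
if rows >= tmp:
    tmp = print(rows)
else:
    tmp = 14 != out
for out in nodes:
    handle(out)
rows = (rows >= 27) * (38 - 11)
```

2

Transformed code:
rows = rows + (3 > out)
tmp = tmp + (30 - 19)
t = t * (18 <= 33)
if rows >= tmp:
    tmp = print(rows)
else:
    tmp = 14 != out
for out in nodes:
    handle(out)
rows = (rows >= 27) * (38 - 11)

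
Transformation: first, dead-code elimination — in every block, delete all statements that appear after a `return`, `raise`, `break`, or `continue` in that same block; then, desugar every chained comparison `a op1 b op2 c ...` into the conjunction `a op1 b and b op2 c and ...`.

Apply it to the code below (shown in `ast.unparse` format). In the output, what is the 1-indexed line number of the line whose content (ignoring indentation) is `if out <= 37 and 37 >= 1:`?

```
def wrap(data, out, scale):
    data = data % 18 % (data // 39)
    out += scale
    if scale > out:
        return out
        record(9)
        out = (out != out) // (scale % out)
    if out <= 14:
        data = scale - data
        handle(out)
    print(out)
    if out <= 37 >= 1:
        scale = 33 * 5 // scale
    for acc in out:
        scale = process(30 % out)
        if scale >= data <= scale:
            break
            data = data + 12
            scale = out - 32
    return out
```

Transformed code:
def wrap(data, out, scale):
    data = data % 18 % (data // 39)
    out += scale
    if scale > out:
        return out
    if out <= 14:
        data = scale - data
        handle(out)
    print(out)
    if out <= 37 and 37 >= 1:
        scale = 33 * 5 // scale
    for acc in out:
        scale = process(30 % out)
        if scale >= data and data <= scale:
            break
    return out

10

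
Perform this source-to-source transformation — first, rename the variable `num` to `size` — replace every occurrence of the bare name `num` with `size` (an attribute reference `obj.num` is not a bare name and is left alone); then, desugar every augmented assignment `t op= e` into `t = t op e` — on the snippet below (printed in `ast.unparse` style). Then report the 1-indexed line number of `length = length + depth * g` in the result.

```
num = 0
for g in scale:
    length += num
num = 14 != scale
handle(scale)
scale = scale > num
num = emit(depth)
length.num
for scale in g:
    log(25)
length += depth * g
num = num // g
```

Transformed code:
size = 0
for g in scale:
    length = length + size
size = 14 != scale
handle(scale)
scale = scale > size
size = emit(depth)
length.num
for scale in g:
    log(25)
length = length + depth * g
size = size // g

11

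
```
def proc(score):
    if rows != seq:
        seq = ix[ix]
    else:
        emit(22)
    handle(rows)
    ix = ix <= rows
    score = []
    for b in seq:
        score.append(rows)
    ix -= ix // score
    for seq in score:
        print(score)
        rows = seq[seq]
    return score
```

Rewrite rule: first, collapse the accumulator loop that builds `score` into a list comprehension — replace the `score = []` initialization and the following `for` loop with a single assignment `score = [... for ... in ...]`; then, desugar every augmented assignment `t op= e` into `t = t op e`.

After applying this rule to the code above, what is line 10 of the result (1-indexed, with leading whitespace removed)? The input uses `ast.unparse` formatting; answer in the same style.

for seq in score:

Transformed code:
def proc(score):
    if rows != seq:
        seq = ix[ix]
    else:
        emit(22)
    handle(rows)
    ix = ix <= rows
    score = [rows for b in seq]
    ix = ix - ix // score
    for seq in score:
        print(score)
        rows = seq[seq]
    return score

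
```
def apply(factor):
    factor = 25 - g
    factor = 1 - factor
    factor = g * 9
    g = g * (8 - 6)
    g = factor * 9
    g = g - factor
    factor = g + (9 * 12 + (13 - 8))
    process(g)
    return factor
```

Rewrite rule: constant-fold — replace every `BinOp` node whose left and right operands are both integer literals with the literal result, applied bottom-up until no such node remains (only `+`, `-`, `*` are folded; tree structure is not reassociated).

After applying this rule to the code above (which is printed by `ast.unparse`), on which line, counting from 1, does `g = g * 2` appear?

5

Transformed code:
def apply(factor):
    factor = 25 - g
    factor = 1 - factor
    factor = g * 9
    g = g * 2
    g = factor * 9
    g = g - factor
    factor = g + 113
    process(g)
    return factor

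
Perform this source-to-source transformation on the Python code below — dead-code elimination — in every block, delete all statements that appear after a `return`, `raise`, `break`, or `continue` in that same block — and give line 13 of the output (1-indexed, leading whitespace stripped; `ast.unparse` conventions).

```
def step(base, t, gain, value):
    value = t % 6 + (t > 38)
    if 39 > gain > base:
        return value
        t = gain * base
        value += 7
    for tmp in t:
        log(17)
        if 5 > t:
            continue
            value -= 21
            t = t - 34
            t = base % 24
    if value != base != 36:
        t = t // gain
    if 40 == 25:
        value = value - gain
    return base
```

return base

Transformed code:
def step(base, t, gain, value):
    value = t % 6 + (t > 38)
    if 39 > gain > base:
        return value
    for tmp in t:
        log(17)
        if 5 > t:
            continue
    if value != base != 36:
        t = t // gain
    if 40 == 25:
        value = value - gain
    return base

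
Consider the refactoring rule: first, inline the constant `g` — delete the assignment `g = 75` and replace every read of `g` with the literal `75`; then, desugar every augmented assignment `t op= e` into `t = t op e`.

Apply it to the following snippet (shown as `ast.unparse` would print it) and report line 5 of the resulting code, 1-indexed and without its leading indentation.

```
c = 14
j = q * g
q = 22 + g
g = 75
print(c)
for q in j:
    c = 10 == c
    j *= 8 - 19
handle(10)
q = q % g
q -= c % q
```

for q in j:

Transformed code:
c = 14
j = q * 75
q = 22 + 75
print(c)
for q in j:
    c = 10 == c
    j = j * (8 - 19)
handle(10)
q = q % 75
q = q - c % q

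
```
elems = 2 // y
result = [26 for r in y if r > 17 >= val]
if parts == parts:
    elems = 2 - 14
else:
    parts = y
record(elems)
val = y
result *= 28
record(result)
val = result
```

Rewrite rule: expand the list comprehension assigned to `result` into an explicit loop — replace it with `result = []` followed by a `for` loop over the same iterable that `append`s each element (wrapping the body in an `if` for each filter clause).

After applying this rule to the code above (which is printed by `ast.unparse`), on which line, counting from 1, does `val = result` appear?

14

Transformed code:
elems = 2 // y
result = []
for r in y:
    if r > 17 >= val:
        result.append(26)
if parts == parts:
    elems = 2 - 14
else:
    parts = y
record(elems)
val = y
result *= 28
record(result)
val = result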